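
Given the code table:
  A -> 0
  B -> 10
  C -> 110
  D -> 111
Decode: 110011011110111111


Decoding:
110 -> C
0 -> A
110 -> C
111 -> D
10 -> B
111 -> D
111 -> D


Result: CACDBDD


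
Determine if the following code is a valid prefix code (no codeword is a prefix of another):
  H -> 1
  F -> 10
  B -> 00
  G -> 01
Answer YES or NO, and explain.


Checking each pair (does one codeword prefix another?):
  H='1' vs F='10': prefix -- VIOLATION

NO -- this is NOT a valid prefix code. H (1) is a prefix of F (10).


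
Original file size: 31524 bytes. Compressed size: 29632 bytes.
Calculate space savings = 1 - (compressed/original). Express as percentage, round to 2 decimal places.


ratio = compressed/original = 29632/31524 = 0.939982
savings = 1 - ratio = 1 - 0.939982 = 0.060018
as a percentage: 0.060018 * 100 = 6.0%

Space savings = 1 - 29632/31524 = 6.0%


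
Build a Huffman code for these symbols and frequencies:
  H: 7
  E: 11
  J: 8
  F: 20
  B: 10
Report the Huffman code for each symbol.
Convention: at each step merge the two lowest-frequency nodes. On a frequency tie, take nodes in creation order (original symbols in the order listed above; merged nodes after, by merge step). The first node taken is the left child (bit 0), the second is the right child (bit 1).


Huffman tree construction:
Step 1: Merge H(7) + J(8) = 15
Step 2: Merge B(10) + E(11) = 21
Step 3: Merge (H+J)(15) + F(20) = 35
Step 4: Merge (B+E)(21) + ((H+J)+F)(35) = 56
Read each symbol's code off the tree from the root (left child = 0, right child = 1).

Codes:
  H: 100 (length 3)
  E: 01 (length 2)
  J: 101 (length 3)
  F: 11 (length 2)
  B: 00 (length 2)
Average code length: 127/56 = 2.2679 bits/symbol


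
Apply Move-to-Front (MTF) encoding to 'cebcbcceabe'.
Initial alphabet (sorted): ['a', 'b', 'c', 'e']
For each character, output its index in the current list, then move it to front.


MTF encoding:
'c': index 2 in ['a', 'b', 'c', 'e'] -> ['c', 'a', 'b', 'e']
'e': index 3 in ['c', 'a', 'b', 'e'] -> ['e', 'c', 'a', 'b']
'b': index 3 in ['e', 'c', 'a', 'b'] -> ['b', 'e', 'c', 'a']
'c': index 2 in ['b', 'e', 'c', 'a'] -> ['c', 'b', 'e', 'a']
'b': index 1 in ['c', 'b', 'e', 'a'] -> ['b', 'c', 'e', 'a']
'c': index 1 in ['b', 'c', 'e', 'a'] -> ['c', 'b', 'e', 'a']
'c': index 0 in ['c', 'b', 'e', 'a'] -> ['c', 'b', 'e', 'a']
'e': index 2 in ['c', 'b', 'e', 'a'] -> ['e', 'c', 'b', 'a']
'a': index 3 in ['e', 'c', 'b', 'a'] -> ['a', 'e', 'c', 'b']
'b': index 3 in ['a', 'e', 'c', 'b'] -> ['b', 'a', 'e', 'c']
'e': index 2 in ['b', 'a', 'e', 'c'] -> ['e', 'b', 'a', 'c']


Output: [2, 3, 3, 2, 1, 1, 0, 2, 3, 3, 2]


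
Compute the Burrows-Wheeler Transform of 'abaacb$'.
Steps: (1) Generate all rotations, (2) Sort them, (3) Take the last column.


Rotations (sorted):
  0: $abaacb -> last char: b
  1: aacb$ab -> last char: b
  2: abaacb$ -> last char: $
  3: acb$aba -> last char: a
  4: b$abaac -> last char: c
  5: baacb$a -> last char: a
  6: cb$abaa -> last char: a


BWT = bb$acaa


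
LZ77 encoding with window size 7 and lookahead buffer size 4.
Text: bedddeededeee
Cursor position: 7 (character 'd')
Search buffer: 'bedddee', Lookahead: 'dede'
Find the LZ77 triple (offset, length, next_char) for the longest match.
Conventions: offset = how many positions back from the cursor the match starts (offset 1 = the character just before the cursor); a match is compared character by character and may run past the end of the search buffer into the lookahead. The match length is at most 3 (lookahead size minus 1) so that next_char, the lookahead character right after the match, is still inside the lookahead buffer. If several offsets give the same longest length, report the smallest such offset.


Try each offset into the search buffer:
  offset=1 (pos 6, char 'e'): match length 0
  offset=2 (pos 5, char 'e'): match length 0
  offset=3 (pos 4, char 'd'): match length 2
  offset=4 (pos 3, char 'd'): match length 1
  offset=5 (pos 2, char 'd'): match length 1
  offset=6 (pos 1, char 'e'): match length 0
  offset=7 (pos 0, char 'b'): match length 0
Longest match has length 2 at offset 3.
next_char = character at position 7 + 2 = 9 -> 'd'

Best match: offset=3, length=2 (matching 'de' starting at position 4)
LZ77 triple: (3, 2, 'd')


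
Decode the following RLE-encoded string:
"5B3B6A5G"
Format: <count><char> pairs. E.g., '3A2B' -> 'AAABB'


Expanding each <count><char> pair:
  5B -> 'BBBBB'
  3B -> 'BBB'
  6A -> 'AAAAAA'
  5G -> 'GGGGG'

Decoded = BBBBBBBBAAAAAAGGGGG


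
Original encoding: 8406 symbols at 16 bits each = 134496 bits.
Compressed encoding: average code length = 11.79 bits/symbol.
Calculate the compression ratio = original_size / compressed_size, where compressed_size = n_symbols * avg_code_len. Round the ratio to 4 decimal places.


original_size = n_symbols * orig_bits = 8406 * 16 = 134496 bits
compressed_size = n_symbols * avg_code_len = 8406 * 11.79 = 99106.74 bits
ratio = original_size / compressed_size = 134496 / 99106.74 = 1.3571

Compression ratio = 1.3571


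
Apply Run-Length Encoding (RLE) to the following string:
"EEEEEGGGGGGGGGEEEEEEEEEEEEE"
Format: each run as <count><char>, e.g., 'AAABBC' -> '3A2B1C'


Scanning runs left to right:
  i=0: run of 'E' x 5 -> '5E'
  i=5: run of 'G' x 9 -> '9G'
  i=14: run of 'E' x 13 -> '13E'

RLE = 5E9G13E


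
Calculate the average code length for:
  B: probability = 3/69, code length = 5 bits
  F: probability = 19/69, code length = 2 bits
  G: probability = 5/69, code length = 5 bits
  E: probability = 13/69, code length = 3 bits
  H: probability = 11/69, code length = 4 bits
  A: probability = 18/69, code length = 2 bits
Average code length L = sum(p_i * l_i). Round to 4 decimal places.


Weighted contributions p_i * l_i:
  B: (3/69) * 5 = 15/69
  F: (19/69) * 2 = 38/69
  G: (5/69) * 5 = 25/69
  E: (13/69) * 3 = 39/69
  H: (11/69) * 4 = 44/69
  A: (18/69) * 2 = 36/69
Sum = (15 + 38 + 25 + 39 + 44 + 36)/69 = 197/69

L = 197/69 = 2.8551 bits/symbol


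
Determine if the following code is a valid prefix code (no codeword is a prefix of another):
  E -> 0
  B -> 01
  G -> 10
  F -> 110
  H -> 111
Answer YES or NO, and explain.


Checking each pair (does one codeword prefix another?):
  E='0' vs B='01': prefix -- VIOLATION

NO -- this is NOT a valid prefix code. E (0) is a prefix of B (01).


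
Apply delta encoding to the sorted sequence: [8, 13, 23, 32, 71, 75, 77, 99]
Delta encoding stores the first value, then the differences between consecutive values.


First value: 8
Deltas:
  13 - 8 = 5
  23 - 13 = 10
  32 - 23 = 9
  71 - 32 = 39
  75 - 71 = 4
  77 - 75 = 2
  99 - 77 = 22


Delta encoded: [8, 5, 10, 9, 39, 4, 2, 22]


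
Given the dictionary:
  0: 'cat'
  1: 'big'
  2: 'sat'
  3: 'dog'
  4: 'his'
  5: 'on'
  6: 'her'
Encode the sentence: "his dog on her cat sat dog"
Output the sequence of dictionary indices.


Look up each word in the dictionary:
  'his' -> 4
  'dog' -> 3
  'on' -> 5
  'her' -> 6
  'cat' -> 0
  'sat' -> 2
  'dog' -> 3

Encoded: [4, 3, 5, 6, 0, 2, 3]


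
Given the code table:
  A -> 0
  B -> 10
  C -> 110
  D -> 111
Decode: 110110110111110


Decoding:
110 -> C
110 -> C
110 -> C
111 -> D
110 -> C


Result: CCCDC


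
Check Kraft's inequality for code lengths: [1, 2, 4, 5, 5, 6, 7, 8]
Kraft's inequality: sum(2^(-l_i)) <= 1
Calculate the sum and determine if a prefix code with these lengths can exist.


Sum = 2^(-1) + 2^(-2) + 2^(-4) + 2^(-5) + 2^(-5) + 2^(-6) + 2^(-7) + 2^(-8)
    = 0.5 + 0.25 + 0.0625 + 0.03125 + 0.03125 + 0.015625 + 0.0078125 + 0.00390625
    = 231/256 = 0.90234375
Since 0.90234375 <= 1, Kraft's inequality IS satisfied.
A prefix code with these lengths CAN exist.

Kraft sum = 0.90234375. Satisfied.


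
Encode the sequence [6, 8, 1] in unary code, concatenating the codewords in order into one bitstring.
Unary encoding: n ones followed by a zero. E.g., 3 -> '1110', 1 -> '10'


Encode each number as n ones followed by a terminating 0:
  6 -> 1111110 (7 bits)
  8 -> 111111110 (9 bits)
  1 -> 10 (2 bits)
Total length = 7 + 9 + 2 = 18 bits.

Unary([6, 8, 1]) = 111111011111111010 (18 bits)


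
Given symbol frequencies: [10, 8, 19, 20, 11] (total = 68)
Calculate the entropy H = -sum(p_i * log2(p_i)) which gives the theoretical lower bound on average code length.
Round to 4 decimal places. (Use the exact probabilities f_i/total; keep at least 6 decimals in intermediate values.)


Per-symbol terms -p_i * log2(p_i) with p_i = f_i/68:
  p = 10/68 = 0.147059: log2(p) = -2.765535, -p*log2(p) = 0.406696
  p = 8/68 = 0.117647: log2(p) = -3.087463, -p*log2(p) = 0.363231
  p = 19/68 = 0.279412: log2(p) = -1.839535, -p*log2(p) = 0.513988
  p = 20/68 = 0.294118: log2(p) = -1.765535, -p*log2(p) = 0.519275
  p = 11/68 = 0.161765: log2(p) = -2.628031, -p*log2(p) = 0.425123
H = 0.406696 + 0.363231 + 0.513988 + 0.519275 + 0.425123 = 2.228313

H = 2.2283 bits/symbol


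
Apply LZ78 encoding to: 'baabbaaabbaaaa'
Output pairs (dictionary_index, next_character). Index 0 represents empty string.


LZ78 encoding steps:
Dictionary: {0: ''}
Step 1: w='' (idx 0), next='b' -> output (0, 'b'), add 'b' as idx 1
Step 2: w='' (idx 0), next='a' -> output (0, 'a'), add 'a' as idx 2
Step 3: w='a' (idx 2), next='b' -> output (2, 'b'), add 'ab' as idx 3
Step 4: w='b' (idx 1), next='a' -> output (1, 'a'), add 'ba' as idx 4
Step 5: w='a' (idx 2), next='a' -> output (2, 'a'), add 'aa' as idx 5
Step 6: w='b' (idx 1), next='b' -> output (1, 'b'), add 'bb' as idx 6
Step 7: w='aa' (idx 5), next='a' -> output (5, 'a'), add 'aaa' as idx 7
Step 8: w='a' (idx 2), end of input -> output (2, '')


Encoded: [(0, 'b'), (0, 'a'), (2, 'b'), (1, 'a'), (2, 'a'), (1, 'b'), (5, 'a'), (2, '')]


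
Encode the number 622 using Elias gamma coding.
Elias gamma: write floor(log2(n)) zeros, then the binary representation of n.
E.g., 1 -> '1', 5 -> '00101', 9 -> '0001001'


num_bits = floor(log2(622)) + 1 = 10
leading_zeros = num_bits - 1 = 9
binary(622) = 1001101110

Elias gamma(622) = '000000000' + '1001101110' = 0000000001001101110 (19 bits)


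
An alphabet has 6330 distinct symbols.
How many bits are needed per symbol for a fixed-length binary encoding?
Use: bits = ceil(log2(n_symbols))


log2(6330) = 12.628
Bracket: 2^12 = 4096 < 6330 <= 2^13 = 8192
So ceil(log2(6330)) = 13

bits = ceil(log2(6330)) = ceil(12.628) = 13 bits


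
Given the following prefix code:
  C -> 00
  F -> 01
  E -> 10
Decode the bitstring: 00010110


Decoding step by step:
Bits 00 -> C
Bits 01 -> F
Bits 01 -> F
Bits 10 -> E


Decoded message: CFFE


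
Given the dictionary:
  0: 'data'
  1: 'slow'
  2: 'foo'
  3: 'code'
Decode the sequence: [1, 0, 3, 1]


Look up each index in the dictionary:
  1 -> 'slow'
  0 -> 'data'
  3 -> 'code'
  1 -> 'slow'

Decoded: "slow data code slow"


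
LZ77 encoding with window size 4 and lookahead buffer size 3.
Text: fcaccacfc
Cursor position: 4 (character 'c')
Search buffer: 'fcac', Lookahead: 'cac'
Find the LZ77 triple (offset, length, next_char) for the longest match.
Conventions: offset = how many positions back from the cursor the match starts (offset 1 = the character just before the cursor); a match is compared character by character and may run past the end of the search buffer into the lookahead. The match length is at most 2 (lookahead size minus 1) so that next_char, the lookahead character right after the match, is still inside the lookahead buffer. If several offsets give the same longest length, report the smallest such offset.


Try each offset into the search buffer:
  offset=1 (pos 3, char 'c'): match length 1
  offset=2 (pos 2, char 'a'): match length 0
  offset=3 (pos 1, char 'c'): match length 2
  offset=4 (pos 0, char 'f'): match length 0
Longest match has length 2 at offset 3.
next_char = character at position 4 + 2 = 6 -> 'c'

Best match: offset=3, length=2 (matching 'ca' starting at position 1)
LZ77 triple: (3, 2, 'c')


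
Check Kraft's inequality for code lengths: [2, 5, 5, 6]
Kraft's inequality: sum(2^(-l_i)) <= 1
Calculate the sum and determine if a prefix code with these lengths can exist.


Sum = 2^(-2) + 2^(-5) + 2^(-5) + 2^(-6)
    = 0.25 + 0.03125 + 0.03125 + 0.015625
    = 21/64 = 0.328125
Since 0.328125 <= 1, Kraft's inequality IS satisfied.
A prefix code with these lengths CAN exist.

Kraft sum = 0.328125. Satisfied.


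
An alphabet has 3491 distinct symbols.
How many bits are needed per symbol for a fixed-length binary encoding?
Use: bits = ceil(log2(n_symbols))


log2(3491) = 11.7694
Bracket: 2^11 = 2048 < 3491 <= 2^12 = 4096
So ceil(log2(3491)) = 12

bits = ceil(log2(3491)) = ceil(11.7694) = 12 bits


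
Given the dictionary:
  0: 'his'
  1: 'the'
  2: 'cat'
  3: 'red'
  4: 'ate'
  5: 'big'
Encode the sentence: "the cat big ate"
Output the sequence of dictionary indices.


Look up each word in the dictionary:
  'the' -> 1
  'cat' -> 2
  'big' -> 5
  'ate' -> 4

Encoded: [1, 2, 5, 4]


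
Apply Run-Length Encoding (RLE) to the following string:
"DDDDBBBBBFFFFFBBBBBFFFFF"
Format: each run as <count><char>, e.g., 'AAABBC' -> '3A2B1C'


Scanning runs left to right:
  i=0: run of 'D' x 4 -> '4D'
  i=4: run of 'B' x 5 -> '5B'
  i=9: run of 'F' x 5 -> '5F'
  i=14: run of 'B' x 5 -> '5B'
  i=19: run of 'F' x 5 -> '5F'

RLE = 4D5B5F5B5F


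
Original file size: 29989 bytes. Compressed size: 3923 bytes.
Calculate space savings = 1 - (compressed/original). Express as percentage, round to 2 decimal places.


ratio = compressed/original = 3923/29989 = 0.130815
savings = 1 - ratio = 1 - 0.130815 = 0.869185
as a percentage: 0.869185 * 100 = 86.92%

Space savings = 1 - 3923/29989 = 86.92%


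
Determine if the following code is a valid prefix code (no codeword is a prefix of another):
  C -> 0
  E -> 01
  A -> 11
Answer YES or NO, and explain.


Checking each pair (does one codeword prefix another?):
  C='0' vs E='01': prefix -- VIOLATION

NO -- this is NOT a valid prefix code. C (0) is a prefix of E (01).


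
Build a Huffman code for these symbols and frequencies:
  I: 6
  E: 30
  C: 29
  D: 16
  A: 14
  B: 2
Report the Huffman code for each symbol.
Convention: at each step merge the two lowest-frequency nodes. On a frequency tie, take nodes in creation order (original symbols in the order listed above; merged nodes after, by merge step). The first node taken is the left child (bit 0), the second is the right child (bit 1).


Huffman tree construction:
Step 1: Merge B(2) + I(6) = 8
Step 2: Merge (B+I)(8) + A(14) = 22
Step 3: Merge D(16) + ((B+I)+A)(22) = 38
Step 4: Merge C(29) + E(30) = 59
Step 5: Merge (D+((B+I)+A))(38) + (C+E)(59) = 97
Read each symbol's code off the tree from the root (left child = 0, right child = 1).

Codes:
  I: 0101 (length 4)
  E: 11 (length 2)
  C: 10 (length 2)
  D: 00 (length 2)
  A: 011 (length 3)
  B: 0100 (length 4)
Average code length: 224/97 = 2.3093 bits/symbol


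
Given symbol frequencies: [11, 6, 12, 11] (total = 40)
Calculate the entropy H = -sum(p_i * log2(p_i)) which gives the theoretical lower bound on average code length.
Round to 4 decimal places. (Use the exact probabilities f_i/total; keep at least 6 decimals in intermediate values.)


Per-symbol terms -p_i * log2(p_i) with p_i = f_i/40:
  p = 11/40 = 0.275000: log2(p) = -1.862496, -p*log2(p) = 0.512187
  p = 6/40 = 0.150000: log2(p) = -2.736966, -p*log2(p) = 0.410545
  p = 12/40 = 0.300000: log2(p) = -1.736966, -p*log2(p) = 0.521090
  p = 11/40 = 0.275000: log2(p) = -1.862496, -p*log2(p) = 0.512187
H = 0.512187 + 0.410545 + 0.521090 + 0.512187 = 1.956009

H = 1.956 bits/symbol


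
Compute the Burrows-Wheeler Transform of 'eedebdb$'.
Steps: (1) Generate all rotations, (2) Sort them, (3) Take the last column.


Rotations (sorted):
  0: $eedebdb -> last char: b
  1: b$eedebd -> last char: d
  2: bdb$eede -> last char: e
  3: db$eedeb -> last char: b
  4: debdb$ee -> last char: e
  5: ebdb$eed -> last char: d
  6: edebdb$e -> last char: e
  7: eedebdb$ -> last char: $


BWT = bdebede$


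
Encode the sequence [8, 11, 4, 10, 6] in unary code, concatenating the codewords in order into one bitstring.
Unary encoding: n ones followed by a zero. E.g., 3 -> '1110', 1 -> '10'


Encode each number as n ones followed by a terminating 0:
  8 -> 111111110 (9 bits)
  11 -> 111111111110 (12 bits)
  4 -> 11110 (5 bits)
  10 -> 11111111110 (11 bits)
  6 -> 1111110 (7 bits)
Total length = 9 + 12 + 5 + 11 + 7 = 44 bits.

Unary([8, 11, 4, 10, 6]) = 11111111011111111111011110111111111101111110 (44 bits)


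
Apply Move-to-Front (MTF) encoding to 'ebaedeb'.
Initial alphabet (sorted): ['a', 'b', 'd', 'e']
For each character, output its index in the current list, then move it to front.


MTF encoding:
'e': index 3 in ['a', 'b', 'd', 'e'] -> ['e', 'a', 'b', 'd']
'b': index 2 in ['e', 'a', 'b', 'd'] -> ['b', 'e', 'a', 'd']
'a': index 2 in ['b', 'e', 'a', 'd'] -> ['a', 'b', 'e', 'd']
'e': index 2 in ['a', 'b', 'e', 'd'] -> ['e', 'a', 'b', 'd']
'd': index 3 in ['e', 'a', 'b', 'd'] -> ['d', 'e', 'a', 'b']
'e': index 1 in ['d', 'e', 'a', 'b'] -> ['e', 'd', 'a', 'b']
'b': index 3 in ['e', 'd', 'a', 'b'] -> ['b', 'e', 'd', 'a']


Output: [3, 2, 2, 2, 3, 1, 3]


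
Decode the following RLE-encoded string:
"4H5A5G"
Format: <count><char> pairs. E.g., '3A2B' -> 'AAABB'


Expanding each <count><char> pair:
  4H -> 'HHHH'
  5A -> 'AAAAA'
  5G -> 'GGGGG'

Decoded = HHHHAAAAAGGGGG


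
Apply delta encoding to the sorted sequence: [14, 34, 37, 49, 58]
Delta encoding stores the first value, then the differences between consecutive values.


First value: 14
Deltas:
  34 - 14 = 20
  37 - 34 = 3
  49 - 37 = 12
  58 - 49 = 9


Delta encoded: [14, 20, 3, 12, 9]


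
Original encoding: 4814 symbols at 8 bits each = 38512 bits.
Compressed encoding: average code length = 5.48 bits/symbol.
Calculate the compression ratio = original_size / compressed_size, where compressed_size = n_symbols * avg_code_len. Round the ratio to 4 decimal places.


original_size = n_symbols * orig_bits = 4814 * 8 = 38512 bits
compressed_size = n_symbols * avg_code_len = 4814 * 5.48 = 26380.72 bits
ratio = original_size / compressed_size = 38512 / 26380.72 = 1.4599

Compression ratio = 1.4599


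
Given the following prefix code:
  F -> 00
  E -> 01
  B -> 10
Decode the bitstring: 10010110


Decoding step by step:
Bits 10 -> B
Bits 01 -> E
Bits 01 -> E
Bits 10 -> B


Decoded message: BEEB


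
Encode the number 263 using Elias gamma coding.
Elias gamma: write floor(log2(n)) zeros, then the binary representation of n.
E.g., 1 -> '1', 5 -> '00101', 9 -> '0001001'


num_bits = floor(log2(263)) + 1 = 9
leading_zeros = num_bits - 1 = 8
binary(263) = 100000111

Elias gamma(263) = '00000000' + '100000111' = 00000000100000111 (17 bits)


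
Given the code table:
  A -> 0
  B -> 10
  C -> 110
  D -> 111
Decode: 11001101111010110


Decoding:
110 -> C
0 -> A
110 -> C
111 -> D
10 -> B
10 -> B
110 -> C


Result: CACDBBC


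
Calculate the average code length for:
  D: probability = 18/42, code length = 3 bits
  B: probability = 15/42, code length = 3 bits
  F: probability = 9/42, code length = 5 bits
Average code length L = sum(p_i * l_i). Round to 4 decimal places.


Weighted contributions p_i * l_i:
  D: (18/42) * 3 = 54/42
  B: (15/42) * 3 = 45/42
  F: (9/42) * 5 = 45/42
Sum = (54 + 45 + 45)/42 = 144/42

L = 144/42 = 3.4286 bits/symbol


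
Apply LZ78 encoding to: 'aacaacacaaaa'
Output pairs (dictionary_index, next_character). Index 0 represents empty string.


LZ78 encoding steps:
Dictionary: {0: ''}
Step 1: w='' (idx 0), next='a' -> output (0, 'a'), add 'a' as idx 1
Step 2: w='a' (idx 1), next='c' -> output (1, 'c'), add 'ac' as idx 2
Step 3: w='a' (idx 1), next='a' -> output (1, 'a'), add 'aa' as idx 3
Step 4: w='' (idx 0), next='c' -> output (0, 'c'), add 'c' as idx 4
Step 5: w='ac' (idx 2), next='a' -> output (2, 'a'), add 'aca' as idx 5
Step 6: w='aa' (idx 3), next='a' -> output (3, 'a'), add 'aaa' as idx 6


Encoded: [(0, 'a'), (1, 'c'), (1, 'a'), (0, 'c'), (2, 'a'), (3, 'a')]


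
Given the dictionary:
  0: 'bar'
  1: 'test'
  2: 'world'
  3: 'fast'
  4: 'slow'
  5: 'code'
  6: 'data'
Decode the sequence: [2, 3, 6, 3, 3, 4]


Look up each index in the dictionary:
  2 -> 'world'
  3 -> 'fast'
  6 -> 'data'
  3 -> 'fast'
  3 -> 'fast'
  4 -> 'slow'

Decoded: "world fast data fast fast slow"


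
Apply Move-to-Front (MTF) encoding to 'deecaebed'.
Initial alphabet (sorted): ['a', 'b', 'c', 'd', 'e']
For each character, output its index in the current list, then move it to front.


MTF encoding:
'd': index 3 in ['a', 'b', 'c', 'd', 'e'] -> ['d', 'a', 'b', 'c', 'e']
'e': index 4 in ['d', 'a', 'b', 'c', 'e'] -> ['e', 'd', 'a', 'b', 'c']
'e': index 0 in ['e', 'd', 'a', 'b', 'c'] -> ['e', 'd', 'a', 'b', 'c']
'c': index 4 in ['e', 'd', 'a', 'b', 'c'] -> ['c', 'e', 'd', 'a', 'b']
'a': index 3 in ['c', 'e', 'd', 'a', 'b'] -> ['a', 'c', 'e', 'd', 'b']
'e': index 2 in ['a', 'c', 'e', 'd', 'b'] -> ['e', 'a', 'c', 'd', 'b']
'b': index 4 in ['e', 'a', 'c', 'd', 'b'] -> ['b', 'e', 'a', 'c', 'd']
'e': index 1 in ['b', 'e', 'a', 'c', 'd'] -> ['e', 'b', 'a', 'c', 'd']
'd': index 4 in ['e', 'b', 'a', 'c', 'd'] -> ['d', 'e', 'b', 'a', 'c']


Output: [3, 4, 0, 4, 3, 2, 4, 1, 4]


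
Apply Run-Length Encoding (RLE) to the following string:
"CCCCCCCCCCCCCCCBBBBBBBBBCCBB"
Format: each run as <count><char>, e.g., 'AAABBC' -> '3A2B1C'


Scanning runs left to right:
  i=0: run of 'C' x 15 -> '15C'
  i=15: run of 'B' x 9 -> '9B'
  i=24: run of 'C' x 2 -> '2C'
  i=26: run of 'B' x 2 -> '2B'

RLE = 15C9B2C2B


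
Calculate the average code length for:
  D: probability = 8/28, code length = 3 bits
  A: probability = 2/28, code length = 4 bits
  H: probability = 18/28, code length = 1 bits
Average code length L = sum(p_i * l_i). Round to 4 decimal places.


Weighted contributions p_i * l_i:
  D: (8/28) * 3 = 24/28
  A: (2/28) * 4 = 8/28
  H: (18/28) * 1 = 18/28
Sum = (24 + 8 + 18)/28 = 50/28

L = 50/28 = 1.7857 bits/symbol


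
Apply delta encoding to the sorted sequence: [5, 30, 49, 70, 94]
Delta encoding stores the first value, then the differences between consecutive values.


First value: 5
Deltas:
  30 - 5 = 25
  49 - 30 = 19
  70 - 49 = 21
  94 - 70 = 24


Delta encoded: [5, 25, 19, 21, 24]


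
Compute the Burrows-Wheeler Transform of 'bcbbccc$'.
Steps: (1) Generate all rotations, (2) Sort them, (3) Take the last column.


Rotations (sorted):
  0: $bcbbccc -> last char: c
  1: bbccc$bc -> last char: c
  2: bcbbccc$ -> last char: $
  3: bccc$bcb -> last char: b
  4: c$bcbbcc -> last char: c
  5: cbbccc$b -> last char: b
  6: cc$bcbbc -> last char: c
  7: ccc$bcbb -> last char: b


BWT = cc$bcbcb


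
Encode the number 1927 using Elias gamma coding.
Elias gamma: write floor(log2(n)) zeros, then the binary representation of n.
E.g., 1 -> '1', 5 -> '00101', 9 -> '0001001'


num_bits = floor(log2(1927)) + 1 = 11
leading_zeros = num_bits - 1 = 10
binary(1927) = 11110000111

Elias gamma(1927) = '0000000000' + '11110000111' = 000000000011110000111 (21 bits)


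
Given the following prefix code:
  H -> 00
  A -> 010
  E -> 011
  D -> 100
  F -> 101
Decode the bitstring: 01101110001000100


Decoding step by step:
Bits 011 -> E
Bits 011 -> E
Bits 100 -> D
Bits 010 -> A
Bits 00 -> H
Bits 100 -> D


Decoded message: EEDAHD


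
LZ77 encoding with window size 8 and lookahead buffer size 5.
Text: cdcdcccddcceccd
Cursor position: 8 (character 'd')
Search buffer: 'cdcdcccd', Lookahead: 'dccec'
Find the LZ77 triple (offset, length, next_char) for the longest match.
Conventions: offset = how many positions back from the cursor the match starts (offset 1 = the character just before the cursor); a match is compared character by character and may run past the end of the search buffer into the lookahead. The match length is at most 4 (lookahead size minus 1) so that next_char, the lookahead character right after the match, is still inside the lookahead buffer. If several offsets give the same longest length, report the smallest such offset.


Try each offset into the search buffer:
  offset=1 (pos 7, char 'd'): match length 1
  offset=2 (pos 6, char 'c'): match length 0
  offset=3 (pos 5, char 'c'): match length 0
  offset=4 (pos 4, char 'c'): match length 0
  offset=5 (pos 3, char 'd'): match length 3
  offset=6 (pos 2, char 'c'): match length 0
  offset=7 (pos 1, char 'd'): match length 2
  offset=8 (pos 0, char 'c'): match length 0
Longest match has length 3 at offset 5.
next_char = character at position 8 + 3 = 11 -> 'e'

Best match: offset=5, length=3 (matching 'dcc' starting at position 3)
LZ77 triple: (5, 3, 'e')


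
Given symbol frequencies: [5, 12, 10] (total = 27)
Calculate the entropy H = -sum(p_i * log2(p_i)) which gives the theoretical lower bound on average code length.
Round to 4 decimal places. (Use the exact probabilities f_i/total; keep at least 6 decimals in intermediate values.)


Per-symbol terms -p_i * log2(p_i) with p_i = f_i/27:
  p = 5/27 = 0.185185: log2(p) = -2.432959, -p*log2(p) = 0.450548
  p = 12/27 = 0.444444: log2(p) = -1.169925, -p*log2(p) = 0.519967
  p = 10/27 = 0.370370: log2(p) = -1.432959, -p*log2(p) = 0.530726
H = 0.450548 + 0.519967 + 0.530726 = 1.501241

H = 1.5012 bits/symbol


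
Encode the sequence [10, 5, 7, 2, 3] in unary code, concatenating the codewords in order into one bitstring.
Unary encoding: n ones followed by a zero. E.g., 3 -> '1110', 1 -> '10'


Encode each number as n ones followed by a terminating 0:
  10 -> 11111111110 (11 bits)
  5 -> 111110 (6 bits)
  7 -> 11111110 (8 bits)
  2 -> 110 (3 bits)
  3 -> 1110 (4 bits)
Total length = 11 + 6 + 8 + 3 + 4 = 32 bits.

Unary([10, 5, 7, 2, 3]) = 11111111110111110111111101101110 (32 bits)


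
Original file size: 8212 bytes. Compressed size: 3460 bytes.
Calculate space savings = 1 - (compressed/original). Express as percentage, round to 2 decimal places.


ratio = compressed/original = 3460/8212 = 0.421335
savings = 1 - ratio = 1 - 0.421335 = 0.578665
as a percentage: 0.578665 * 100 = 57.87%

Space savings = 1 - 3460/8212 = 57.87%


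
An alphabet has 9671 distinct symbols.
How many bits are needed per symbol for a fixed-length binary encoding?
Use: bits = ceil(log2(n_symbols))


log2(9671) = 13.2394
Bracket: 2^13 = 8192 < 9671 <= 2^14 = 16384
So ceil(log2(9671)) = 14

bits = ceil(log2(9671)) = ceil(13.2394) = 14 bits


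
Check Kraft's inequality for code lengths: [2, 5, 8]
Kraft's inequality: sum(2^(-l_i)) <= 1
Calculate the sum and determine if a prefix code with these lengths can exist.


Sum = 2^(-2) + 2^(-5) + 2^(-8)
    = 0.25 + 0.03125 + 0.00390625
    = 73/256 = 0.28515625
Since 0.28515625 <= 1, Kraft's inequality IS satisfied.
A prefix code with these lengths CAN exist.

Kraft sum = 0.28515625. Satisfied.


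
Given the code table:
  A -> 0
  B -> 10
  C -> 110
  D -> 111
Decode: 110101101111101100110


Decoding:
110 -> C
10 -> B
110 -> C
111 -> D
110 -> C
110 -> C
0 -> A
110 -> C


Result: CBCDCCAC


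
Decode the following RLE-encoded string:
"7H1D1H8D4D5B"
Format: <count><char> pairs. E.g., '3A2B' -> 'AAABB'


Expanding each <count><char> pair:
  7H -> 'HHHHHHH'
  1D -> 'D'
  1H -> 'H'
  8D -> 'DDDDDDDD'
  4D -> 'DDDD'
  5B -> 'BBBBB'

Decoded = HHHHHHHDHDDDDDDDDDDDDBBBBB


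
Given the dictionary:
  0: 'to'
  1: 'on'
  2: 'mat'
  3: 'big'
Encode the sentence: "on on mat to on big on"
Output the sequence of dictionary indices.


Look up each word in the dictionary:
  'on' -> 1
  'on' -> 1
  'mat' -> 2
  'to' -> 0
  'on' -> 1
  'big' -> 3
  'on' -> 1

Encoded: [1, 1, 2, 0, 1, 3, 1]


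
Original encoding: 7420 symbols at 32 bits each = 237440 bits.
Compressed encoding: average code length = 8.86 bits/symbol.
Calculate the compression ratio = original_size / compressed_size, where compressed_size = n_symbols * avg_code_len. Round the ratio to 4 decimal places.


original_size = n_symbols * orig_bits = 7420 * 32 = 237440 bits
compressed_size = n_symbols * avg_code_len = 7420 * 8.86 = 65741.2 bits
ratio = original_size / compressed_size = 237440 / 65741.2 = 3.6117

Compression ratio = 3.6117


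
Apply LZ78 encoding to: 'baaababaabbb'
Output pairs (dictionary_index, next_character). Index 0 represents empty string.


LZ78 encoding steps:
Dictionary: {0: ''}
Step 1: w='' (idx 0), next='b' -> output (0, 'b'), add 'b' as idx 1
Step 2: w='' (idx 0), next='a' -> output (0, 'a'), add 'a' as idx 2
Step 3: w='a' (idx 2), next='a' -> output (2, 'a'), add 'aa' as idx 3
Step 4: w='b' (idx 1), next='a' -> output (1, 'a'), add 'ba' as idx 4
Step 5: w='ba' (idx 4), next='a' -> output (4, 'a'), add 'baa' as idx 5
Step 6: w='b' (idx 1), next='b' -> output (1, 'b'), add 'bb' as idx 6
Step 7: w='b' (idx 1), end of input -> output (1, '')


Encoded: [(0, 'b'), (0, 'a'), (2, 'a'), (1, 'a'), (4, 'a'), (1, 'b'), (1, '')]


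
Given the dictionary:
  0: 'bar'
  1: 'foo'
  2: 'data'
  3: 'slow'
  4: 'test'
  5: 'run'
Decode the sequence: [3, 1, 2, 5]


Look up each index in the dictionary:
  3 -> 'slow'
  1 -> 'foo'
  2 -> 'data'
  5 -> 'run'

Decoded: "slow foo data run"


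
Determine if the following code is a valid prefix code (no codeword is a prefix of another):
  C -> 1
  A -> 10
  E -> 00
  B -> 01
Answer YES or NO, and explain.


Checking each pair (does one codeword prefix another?):
  C='1' vs A='10': prefix -- VIOLATION

NO -- this is NOT a valid prefix code. C (1) is a prefix of A (10).


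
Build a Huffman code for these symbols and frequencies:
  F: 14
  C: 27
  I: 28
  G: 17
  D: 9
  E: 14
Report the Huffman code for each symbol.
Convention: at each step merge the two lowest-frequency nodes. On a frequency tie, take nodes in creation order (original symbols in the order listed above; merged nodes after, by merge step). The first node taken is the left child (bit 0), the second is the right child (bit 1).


Huffman tree construction:
Step 1: Merge D(9) + F(14) = 23
Step 2: Merge E(14) + G(17) = 31
Step 3: Merge (D+F)(23) + C(27) = 50
Step 4: Merge I(28) + (E+G)(31) = 59
Step 5: Merge ((D+F)+C)(50) + (I+(E+G))(59) = 109
Read each symbol's code off the tree from the root (left child = 0, right child = 1).

Codes:
  F: 001 (length 3)
  C: 01 (length 2)
  I: 10 (length 2)
  G: 111 (length 3)
  D: 000 (length 3)
  E: 110 (length 3)
Average code length: 272/109 = 2.4954 bits/symbol


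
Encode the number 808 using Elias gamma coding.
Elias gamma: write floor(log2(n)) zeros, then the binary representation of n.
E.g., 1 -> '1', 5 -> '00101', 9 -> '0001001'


num_bits = floor(log2(808)) + 1 = 10
leading_zeros = num_bits - 1 = 9
binary(808) = 1100101000

Elias gamma(808) = '000000000' + '1100101000' = 0000000001100101000 (19 bits)


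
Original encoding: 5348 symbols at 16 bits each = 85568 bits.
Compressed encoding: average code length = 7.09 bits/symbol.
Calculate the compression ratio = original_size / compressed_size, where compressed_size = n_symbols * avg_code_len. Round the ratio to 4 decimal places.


original_size = n_symbols * orig_bits = 5348 * 16 = 85568 bits
compressed_size = n_symbols * avg_code_len = 5348 * 7.09 = 37917.32 bits
ratio = original_size / compressed_size = 85568 / 37917.32 = 2.2567

Compression ratio = 2.2567


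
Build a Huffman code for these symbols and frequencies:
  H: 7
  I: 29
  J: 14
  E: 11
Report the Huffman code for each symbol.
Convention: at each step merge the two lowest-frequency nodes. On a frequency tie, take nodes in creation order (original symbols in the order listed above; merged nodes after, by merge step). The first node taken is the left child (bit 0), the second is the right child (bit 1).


Huffman tree construction:
Step 1: Merge H(7) + E(11) = 18
Step 2: Merge J(14) + (H+E)(18) = 32
Step 3: Merge I(29) + (J+(H+E))(32) = 61
Read each symbol's code off the tree from the root (left child = 0, right child = 1).

Codes:
  H: 110 (length 3)
  I: 0 (length 1)
  J: 10 (length 2)
  E: 111 (length 3)
Average code length: 111/61 = 1.8197 bits/symbol


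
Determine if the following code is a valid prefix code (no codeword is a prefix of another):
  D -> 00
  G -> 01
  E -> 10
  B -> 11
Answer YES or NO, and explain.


Checking each pair (does one codeword prefix another?):
  D='00' vs G='01': no prefix
  D='00' vs E='10': no prefix
  D='00' vs B='11': no prefix
  G='01' vs D='00': no prefix
  G='01' vs E='10': no prefix
  G='01' vs B='11': no prefix
  E='10' vs D='00': no prefix
  E='10' vs G='01': no prefix
  E='10' vs B='11': no prefix
  B='11' vs D='00': no prefix
  B='11' vs G='01': no prefix
  B='11' vs E='10': no prefix
No violation found over all pairs.

YES -- this is a valid prefix code. No codeword is a prefix of any other codeword.


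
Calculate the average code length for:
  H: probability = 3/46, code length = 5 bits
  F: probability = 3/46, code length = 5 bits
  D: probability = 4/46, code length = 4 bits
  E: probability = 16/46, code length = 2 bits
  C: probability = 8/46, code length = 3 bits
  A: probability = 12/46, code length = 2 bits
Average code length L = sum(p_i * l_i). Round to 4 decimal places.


Weighted contributions p_i * l_i:
  H: (3/46) * 5 = 15/46
  F: (3/46) * 5 = 15/46
  D: (4/46) * 4 = 16/46
  E: (16/46) * 2 = 32/46
  C: (8/46) * 3 = 24/46
  A: (12/46) * 2 = 24/46
Sum = (15 + 15 + 16 + 32 + 24 + 24)/46 = 126/46

L = 126/46 = 2.7391 bits/symbol


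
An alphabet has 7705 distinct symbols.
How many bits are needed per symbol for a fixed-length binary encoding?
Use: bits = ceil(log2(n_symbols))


log2(7705) = 12.9116
Bracket: 2^12 = 4096 < 7705 <= 2^13 = 8192
So ceil(log2(7705)) = 13

bits = ceil(log2(7705)) = ceil(12.9116) = 13 bits


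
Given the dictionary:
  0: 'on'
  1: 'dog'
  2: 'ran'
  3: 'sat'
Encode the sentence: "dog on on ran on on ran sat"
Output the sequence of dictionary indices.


Look up each word in the dictionary:
  'dog' -> 1
  'on' -> 0
  'on' -> 0
  'ran' -> 2
  'on' -> 0
  'on' -> 0
  'ran' -> 2
  'sat' -> 3

Encoded: [1, 0, 0, 2, 0, 0, 2, 3]


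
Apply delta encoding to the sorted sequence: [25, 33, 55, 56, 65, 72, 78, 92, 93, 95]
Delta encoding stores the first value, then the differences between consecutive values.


First value: 25
Deltas:
  33 - 25 = 8
  55 - 33 = 22
  56 - 55 = 1
  65 - 56 = 9
  72 - 65 = 7
  78 - 72 = 6
  92 - 78 = 14
  93 - 92 = 1
  95 - 93 = 2


Delta encoded: [25, 8, 22, 1, 9, 7, 6, 14, 1, 2]


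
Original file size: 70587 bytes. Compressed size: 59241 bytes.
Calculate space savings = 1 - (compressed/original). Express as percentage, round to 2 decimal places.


ratio = compressed/original = 59241/70587 = 0.839262
savings = 1 - ratio = 1 - 0.839262 = 0.160738
as a percentage: 0.160738 * 100 = 16.07%

Space savings = 1 - 59241/70587 = 16.07%


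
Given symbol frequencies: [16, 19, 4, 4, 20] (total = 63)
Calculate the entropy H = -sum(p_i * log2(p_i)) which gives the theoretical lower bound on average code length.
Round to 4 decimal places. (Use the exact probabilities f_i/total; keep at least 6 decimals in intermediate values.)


Per-symbol terms -p_i * log2(p_i) with p_i = f_i/63:
  p = 16/63 = 0.253968: log2(p) = -1.977280, -p*log2(p) = 0.502166
  p = 19/63 = 0.301587: log2(p) = -1.729352, -p*log2(p) = 0.521551
  p = 4/63 = 0.063492: log2(p) = -3.977280, -p*log2(p) = 0.252526
  p = 4/63 = 0.063492: log2(p) = -3.977280, -p*log2(p) = 0.252526
  p = 20/63 = 0.317460: log2(p) = -1.655352, -p*log2(p) = 0.525509
H = 0.502166 + 0.521551 + 0.252526 + 0.252526 + 0.525509 = 2.054278

H = 2.0543 bits/symbol


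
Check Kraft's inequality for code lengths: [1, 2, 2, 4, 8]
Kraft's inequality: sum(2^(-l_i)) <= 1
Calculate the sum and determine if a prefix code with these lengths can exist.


Sum = 2^(-1) + 2^(-2) + 2^(-2) + 2^(-4) + 2^(-8)
    = 0.5 + 0.25 + 0.25 + 0.0625 + 0.00390625
    = 273/256 = 1.06640625
Since 1.06640625 > 1, Kraft's inequality is NOT satisfied.
A prefix code with these lengths CANNOT exist.

Kraft sum = 1.06640625. Not satisfied.


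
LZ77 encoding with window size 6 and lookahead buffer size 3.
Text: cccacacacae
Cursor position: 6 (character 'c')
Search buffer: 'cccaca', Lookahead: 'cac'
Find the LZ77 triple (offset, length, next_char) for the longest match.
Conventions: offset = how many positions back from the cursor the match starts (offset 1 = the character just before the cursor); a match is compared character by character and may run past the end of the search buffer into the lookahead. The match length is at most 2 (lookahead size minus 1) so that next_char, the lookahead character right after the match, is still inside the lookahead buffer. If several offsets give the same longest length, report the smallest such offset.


Try each offset into the search buffer:
  offset=1 (pos 5, char 'a'): match length 0
  offset=2 (pos 4, char 'c'): match length 2
  offset=3 (pos 3, char 'a'): match length 0
  offset=4 (pos 2, char 'c'): match length 2
  offset=5 (pos 1, char 'c'): match length 1
  offset=6 (pos 0, char 'c'): match length 1
Longest match has length 2, found at offsets 2, 4; take the smallest, offset 2.
next_char = character at position 6 + 2 = 8 -> 'c'

Best match: offset=2, length=2 (matching 'ca' starting at position 4)
LZ77 triple: (2, 2, 'c')


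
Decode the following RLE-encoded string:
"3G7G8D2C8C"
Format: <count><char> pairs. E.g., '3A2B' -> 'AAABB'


Expanding each <count><char> pair:
  3G -> 'GGG'
  7G -> 'GGGGGGG'
  8D -> 'DDDDDDDD'
  2C -> 'CC'
  8C -> 'CCCCCCCC'

Decoded = GGGGGGGGGGDDDDDDDDCCCCCCCCCC


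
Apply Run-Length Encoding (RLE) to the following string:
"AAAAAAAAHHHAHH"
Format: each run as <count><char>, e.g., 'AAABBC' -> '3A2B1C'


Scanning runs left to right:
  i=0: run of 'A' x 8 -> '8A'
  i=8: run of 'H' x 3 -> '3H'
  i=11: run of 'A' x 1 -> '1A'
  i=12: run of 'H' x 2 -> '2H'

RLE = 8A3H1A2H


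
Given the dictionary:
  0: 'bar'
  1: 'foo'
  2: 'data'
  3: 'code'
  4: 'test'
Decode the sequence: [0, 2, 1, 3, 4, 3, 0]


Look up each index in the dictionary:
  0 -> 'bar'
  2 -> 'data'
  1 -> 'foo'
  3 -> 'code'
  4 -> 'test'
  3 -> 'code'
  0 -> 'bar'

Decoded: "bar data foo code test code bar"


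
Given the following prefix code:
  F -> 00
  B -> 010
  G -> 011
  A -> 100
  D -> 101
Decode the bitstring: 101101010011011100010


Decoding step by step:
Bits 101 -> D
Bits 101 -> D
Bits 010 -> B
Bits 011 -> G
Bits 011 -> G
Bits 100 -> A
Bits 010 -> B


Decoded message: DDBGGAB


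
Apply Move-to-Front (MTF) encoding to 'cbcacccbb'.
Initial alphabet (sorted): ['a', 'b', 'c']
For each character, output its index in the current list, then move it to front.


MTF encoding:
'c': index 2 in ['a', 'b', 'c'] -> ['c', 'a', 'b']
'b': index 2 in ['c', 'a', 'b'] -> ['b', 'c', 'a']
'c': index 1 in ['b', 'c', 'a'] -> ['c', 'b', 'a']
'a': index 2 in ['c', 'b', 'a'] -> ['a', 'c', 'b']
'c': index 1 in ['a', 'c', 'b'] -> ['c', 'a', 'b']
'c': index 0 in ['c', 'a', 'b'] -> ['c', 'a', 'b']
'c': index 0 in ['c', 'a', 'b'] -> ['c', 'a', 'b']
'b': index 2 in ['c', 'a', 'b'] -> ['b', 'c', 'a']
'b': index 0 in ['b', 'c', 'a'] -> ['b', 'c', 'a']


Output: [2, 2, 1, 2, 1, 0, 0, 2, 0]


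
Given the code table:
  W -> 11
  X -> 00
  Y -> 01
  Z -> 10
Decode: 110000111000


Decoding:
11 -> W
00 -> X
00 -> X
11 -> W
10 -> Z
00 -> X


Result: WXXWZX


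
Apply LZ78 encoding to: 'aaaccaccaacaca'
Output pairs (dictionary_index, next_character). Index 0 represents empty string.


LZ78 encoding steps:
Dictionary: {0: ''}
Step 1: w='' (idx 0), next='a' -> output (0, 'a'), add 'a' as idx 1
Step 2: w='a' (idx 1), next='a' -> output (1, 'a'), add 'aa' as idx 2
Step 3: w='' (idx 0), next='c' -> output (0, 'c'), add 'c' as idx 3
Step 4: w='c' (idx 3), next='a' -> output (3, 'a'), add 'ca' as idx 4
Step 5: w='c' (idx 3), next='c' -> output (3, 'c'), add 'cc' as idx 5
Step 6: w='aa' (idx 2), next='c' -> output (2, 'c'), add 'aac' as idx 6
Step 7: w='a' (idx 1), next='c' -> output (1, 'c'), add 'ac' as idx 7
Step 8: w='a' (idx 1), end of input -> output (1, '')


Encoded: [(0, 'a'), (1, 'a'), (0, 'c'), (3, 'a'), (3, 'c'), (2, 'c'), (1, 'c'), (1, '')]


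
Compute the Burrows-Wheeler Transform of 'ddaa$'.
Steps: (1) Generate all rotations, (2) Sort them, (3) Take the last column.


Rotations (sorted):
  0: $ddaa -> last char: a
  1: a$dda -> last char: a
  2: aa$dd -> last char: d
  3: daa$d -> last char: d
  4: ddaa$ -> last char: $


BWT = aadd$
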